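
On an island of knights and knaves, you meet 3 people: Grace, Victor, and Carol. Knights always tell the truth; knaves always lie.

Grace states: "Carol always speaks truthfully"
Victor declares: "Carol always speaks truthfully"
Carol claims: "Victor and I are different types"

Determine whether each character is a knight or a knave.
Grace is a knave.
Victor is a knave.
Carol is a knave.

Verification:
- Grace (knave) says "Carol always speaks truthfully" - this is FALSE (a lie) because Carol is a knave.
- Victor (knave) says "Carol always speaks truthfully" - this is FALSE (a lie) because Carol is a knave.
- Carol (knave) says "Victor and I are different types" - this is FALSE (a lie) because Carol is a knave and Victor is a knave.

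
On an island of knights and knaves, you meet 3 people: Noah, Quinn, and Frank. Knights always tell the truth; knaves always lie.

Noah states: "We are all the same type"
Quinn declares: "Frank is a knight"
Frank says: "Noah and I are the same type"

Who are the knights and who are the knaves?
Noah is a knight.
Quinn is a knight.
Frank is a knight.

Verification:
- Noah (knight) says "We are all the same type" - this is TRUE because Noah, Quinn, and Frank are knights.
- Quinn (knight) says "Frank is a knight" - this is TRUE because Frank is a knight.
- Frank (knight) says "Noah and I are the same type" - this is TRUE because Frank is a knight and Noah is a knight.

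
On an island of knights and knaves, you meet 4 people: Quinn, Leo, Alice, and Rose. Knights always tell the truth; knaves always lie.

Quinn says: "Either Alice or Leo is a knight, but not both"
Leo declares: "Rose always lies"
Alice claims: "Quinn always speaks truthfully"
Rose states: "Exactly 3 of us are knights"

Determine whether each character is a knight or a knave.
Quinn is a knight.
Leo is a knave.
Alice is a knight.
Rose is a knight.

Verification:
- Quinn (knight) says "Either Alice or Leo is a knight, but not both" - this is TRUE because Alice is a knight and Leo is a knave.
- Leo (knave) says "Rose always lies" - this is FALSE (a lie) because Rose is a knight.
- Alice (knight) says "Quinn always speaks truthfully" - this is TRUE because Quinn is a knight.
- Rose (knight) says "Exactly 3 of us are knights" - this is TRUE because there are 3 knights.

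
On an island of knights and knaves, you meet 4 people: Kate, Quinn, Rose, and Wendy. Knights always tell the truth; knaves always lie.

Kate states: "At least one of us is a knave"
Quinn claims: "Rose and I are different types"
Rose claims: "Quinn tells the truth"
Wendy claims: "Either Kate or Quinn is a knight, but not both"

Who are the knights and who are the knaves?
Kate is a knight.
Quinn is a knave.
Rose is a knave.
Wendy is a knight.

Verification:
- Kate (knight) says "At least one of us is a knave" - this is TRUE because Quinn and Rose are knaves.
- Quinn (knave) says "Rose and I are different types" - this is FALSE (a lie) because Quinn is a knave and Rose is a knave.
- Rose (knave) says "Quinn tells the truth" - this is FALSE (a lie) because Quinn is a knave.
- Wendy (knight) says "Either Kate or Quinn is a knight, but not both" - this is TRUE because Kate is a knight and Quinn is a knave.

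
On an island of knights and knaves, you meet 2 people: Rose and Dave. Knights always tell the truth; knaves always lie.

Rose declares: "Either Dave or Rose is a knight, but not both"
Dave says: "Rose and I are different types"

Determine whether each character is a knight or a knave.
Rose is a knave.
Dave is a knave.

Verification:
- Rose (knave) says "Either Dave or Rose is a knight, but not both" - this is FALSE (a lie) because Dave is a knave and Rose is a knave.
- Dave (knave) says "Rose and I are different types" - this is FALSE (a lie) because Dave is a knave and Rose is a knave.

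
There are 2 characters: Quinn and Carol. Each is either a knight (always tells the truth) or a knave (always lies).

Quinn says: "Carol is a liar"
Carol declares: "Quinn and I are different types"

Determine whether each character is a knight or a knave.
Quinn is a knave.
Carol is a knight.

Verification:
- Quinn (knave) says "Carol is a liar" - this is FALSE (a lie) because Carol is a knight.
- Carol (knight) says "Quinn and I are different types" - this is TRUE because Carol is a knight and Quinn is a knave.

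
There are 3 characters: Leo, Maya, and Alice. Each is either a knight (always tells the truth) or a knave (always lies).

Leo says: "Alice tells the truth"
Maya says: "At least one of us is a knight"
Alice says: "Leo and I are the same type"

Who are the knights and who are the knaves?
Leo is a knight.
Maya is a knight.
Alice is a knight.

Verification:
- Leo (knight) says "Alice tells the truth" - this is TRUE because Alice is a knight.
- Maya (knight) says "At least one of us is a knight" - this is TRUE because Leo, Maya, and Alice are knights.
- Alice (knight) says "Leo and I are the same type" - this is TRUE because Alice is a knight and Leo is a knight.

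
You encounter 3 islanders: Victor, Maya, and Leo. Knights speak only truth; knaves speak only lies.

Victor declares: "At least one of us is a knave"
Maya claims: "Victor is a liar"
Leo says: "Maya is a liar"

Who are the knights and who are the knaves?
Victor is a knight.
Maya is a knave.
Leo is a knight.

Verification:
- Victor (knight) says "At least one of us is a knave" - this is TRUE because Maya is a knave.
- Maya (knave) says "Victor is a liar" - this is FALSE (a lie) because Victor is a knight.
- Leo (knight) says "Maya is a liar" - this is TRUE because Maya is a knave.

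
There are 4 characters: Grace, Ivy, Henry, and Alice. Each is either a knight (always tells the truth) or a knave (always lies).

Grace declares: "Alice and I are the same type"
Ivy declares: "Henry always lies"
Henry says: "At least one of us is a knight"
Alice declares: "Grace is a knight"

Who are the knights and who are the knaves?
Grace is a knight.
Ivy is a knave.
Henry is a knight.
Alice is a knight.

Verification:
- Grace (knight) says "Alice and I are the same type" - this is TRUE because Grace is a knight and Alice is a knight.
- Ivy (knave) says "Henry always lies" - this is FALSE (a lie) because Henry is a knight.
- Henry (knight) says "At least one of us is a knight" - this is TRUE because Grace, Henry, and Alice are knights.
- Alice (knight) says "Grace is a knight" - this is TRUE because Grace is a knight.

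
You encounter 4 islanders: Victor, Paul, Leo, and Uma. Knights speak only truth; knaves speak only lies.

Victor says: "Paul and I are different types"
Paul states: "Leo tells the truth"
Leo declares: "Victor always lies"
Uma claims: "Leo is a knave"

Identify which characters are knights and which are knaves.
Victor is a knight.
Paul is a knave.
Leo is a knave.
Uma is a knight.

Verification:
- Victor (knight) says "Paul and I are different types" - this is TRUE because Victor is a knight and Paul is a knave.
- Paul (knave) says "Leo tells the truth" - this is FALSE (a lie) because Leo is a knave.
- Leo (knave) says "Victor always lies" - this is FALSE (a lie) because Victor is a knight.
- Uma (knight) says "Leo is a knave" - this is TRUE because Leo is a knave.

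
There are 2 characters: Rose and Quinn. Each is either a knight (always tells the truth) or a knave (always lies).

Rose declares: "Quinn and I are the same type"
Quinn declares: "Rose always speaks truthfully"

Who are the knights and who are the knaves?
Rose is a knight.
Quinn is a knight.

Verification:
- Rose (knight) says "Quinn and I are the same type" - this is TRUE because Rose is a knight and Quinn is a knight.
- Quinn (knight) says "Rose always speaks truthfully" - this is TRUE because Rose is a knight.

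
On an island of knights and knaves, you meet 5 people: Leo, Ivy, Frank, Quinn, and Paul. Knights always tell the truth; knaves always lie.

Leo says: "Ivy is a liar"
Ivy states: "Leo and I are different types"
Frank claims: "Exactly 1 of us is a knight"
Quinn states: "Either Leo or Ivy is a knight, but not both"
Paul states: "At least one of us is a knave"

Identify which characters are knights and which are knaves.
Leo is a knave.
Ivy is a knight.
Frank is a knave.
Quinn is a knight.
Paul is a knight.

Verification:
- Leo (knave) says "Ivy is a liar" - this is FALSE (a lie) because Ivy is a knight.
- Ivy (knight) says "Leo and I are different types" - this is TRUE because Ivy is a knight and Leo is a knave.
- Frank (knave) says "Exactly 1 of us is a knight" - this is FALSE (a lie) because there are 3 knights.
- Quinn (knight) says "Either Leo or Ivy is a knight, but not both" - this is TRUE because Leo is a knave and Ivy is a knight.
- Paul (knight) says "At least one of us is a knave" - this is TRUE because Leo and Frank are knaves.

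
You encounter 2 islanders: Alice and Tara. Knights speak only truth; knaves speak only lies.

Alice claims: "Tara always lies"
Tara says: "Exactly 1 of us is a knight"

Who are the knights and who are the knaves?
Alice is a knave.
Tara is a knight.

Verification:
- Alice (knave) says "Tara always lies" - this is FALSE (a lie) because Tara is a knight.
- Tara (knight) says "Exactly 1 of us is a knight" - this is TRUE because there are 1 knights.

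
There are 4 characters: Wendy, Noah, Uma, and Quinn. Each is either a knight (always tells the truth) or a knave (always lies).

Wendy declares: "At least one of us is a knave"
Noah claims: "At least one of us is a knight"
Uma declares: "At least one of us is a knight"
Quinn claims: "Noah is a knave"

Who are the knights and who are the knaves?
Wendy is a knight.
Noah is a knight.
Uma is a knight.
Quinn is a knave.

Verification:
- Wendy (knight) says "At least one of us is a knave" - this is TRUE because Quinn is a knave.
- Noah (knight) says "At least one of us is a knight" - this is TRUE because Wendy, Noah, and Uma are knights.
- Uma (knight) says "At least one of us is a knight" - this is TRUE because Wendy, Noah, and Uma are knights.
- Quinn (knave) says "Noah is a knave" - this is FALSE (a lie) because Noah is a knight.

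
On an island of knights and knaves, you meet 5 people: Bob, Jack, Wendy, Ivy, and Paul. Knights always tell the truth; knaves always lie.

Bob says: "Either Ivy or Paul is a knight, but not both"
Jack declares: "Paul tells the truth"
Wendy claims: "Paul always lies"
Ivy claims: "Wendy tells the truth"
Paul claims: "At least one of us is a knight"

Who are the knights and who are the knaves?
Bob is a knight.
Jack is a knight.
Wendy is a knave.
Ivy is a knave.
Paul is a knight.

Verification:
- Bob (knight) says "Either Ivy or Paul is a knight, but not both" - this is TRUE because Ivy is a knave and Paul is a knight.
- Jack (knight) says "Paul tells the truth" - this is TRUE because Paul is a knight.
- Wendy (knave) says "Paul always lies" - this is FALSE (a lie) because Paul is a knight.
- Ivy (knave) says "Wendy tells the truth" - this is FALSE (a lie) because Wendy is a knave.
- Paul (knight) says "At least one of us is a knight" - this is TRUE because Bob, Jack, and Paul are knights.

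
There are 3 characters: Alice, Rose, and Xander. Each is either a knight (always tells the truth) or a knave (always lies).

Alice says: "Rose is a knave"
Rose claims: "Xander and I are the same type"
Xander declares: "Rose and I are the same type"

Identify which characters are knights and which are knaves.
Alice is a knave.
Rose is a knight.
Xander is a knight.

Verification:
- Alice (knave) says "Rose is a knave" - this is FALSE (a lie) because Rose is a knight.
- Rose (knight) says "Xander and I are the same type" - this is TRUE because Rose is a knight and Xander is a knight.
- Xander (knight) says "Rose and I are the same type" - this is TRUE because Xander is a knight and Rose is a knight.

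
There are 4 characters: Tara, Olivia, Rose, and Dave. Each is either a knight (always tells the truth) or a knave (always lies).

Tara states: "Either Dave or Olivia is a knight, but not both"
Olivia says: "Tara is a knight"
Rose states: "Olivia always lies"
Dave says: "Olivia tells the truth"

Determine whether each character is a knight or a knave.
Tara is a knave.
Olivia is a knave.
Rose is a knight.
Dave is a knave.

Verification:
- Tara (knave) says "Either Dave or Olivia is a knight, but not both" - this is FALSE (a lie) because Dave is a knave and Olivia is a knave.
- Olivia (knave) says "Tara is a knight" - this is FALSE (a lie) because Tara is a knave.
- Rose (knight) says "Olivia always lies" - this is TRUE because Olivia is a knave.
- Dave (knave) says "Olivia tells the truth" - this is FALSE (a lie) because Olivia is a knave.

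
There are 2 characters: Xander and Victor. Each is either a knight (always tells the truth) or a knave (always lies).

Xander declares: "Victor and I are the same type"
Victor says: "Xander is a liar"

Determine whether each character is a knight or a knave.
Xander is a knave.
Victor is a knight.

Verification:
- Xander (knave) says "Victor and I are the same type" - this is FALSE (a lie) because Xander is a knave and Victor is a knight.
- Victor (knight) says "Xander is a liar" - this is TRUE because Xander is a knave.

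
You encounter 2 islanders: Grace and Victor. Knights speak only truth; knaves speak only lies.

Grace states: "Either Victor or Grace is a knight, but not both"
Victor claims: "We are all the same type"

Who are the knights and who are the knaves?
Grace is a knight.
Victor is a knave.

Verification:
- Grace (knight) says "Either Victor or Grace is a knight, but not both" - this is TRUE because Victor is a knave and Grace is a knight.
- Victor (knave) says "We are all the same type" - this is FALSE (a lie) because Grace is a knight and Victor is a knave.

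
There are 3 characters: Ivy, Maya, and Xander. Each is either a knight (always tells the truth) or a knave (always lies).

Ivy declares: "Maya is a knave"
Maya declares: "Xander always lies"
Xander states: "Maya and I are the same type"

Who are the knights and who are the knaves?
Ivy is a knave.
Maya is a knight.
Xander is a knave.

Verification:
- Ivy (knave) says "Maya is a knave" - this is FALSE (a lie) because Maya is a knight.
- Maya (knight) says "Xander always lies" - this is TRUE because Xander is a knave.
- Xander (knave) says "Maya and I are the same type" - this is FALSE (a lie) because Xander is a knave and Maya is a knight.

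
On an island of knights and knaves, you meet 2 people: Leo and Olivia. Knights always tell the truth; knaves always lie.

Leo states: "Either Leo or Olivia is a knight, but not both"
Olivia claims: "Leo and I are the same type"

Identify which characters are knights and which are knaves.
Leo is a knight.
Olivia is a knave.

Verification:
- Leo (knight) says "Either Leo or Olivia is a knight, but not both" - this is TRUE because Leo is a knight and Olivia is a knave.
- Olivia (knave) says "Leo and I are the same type" - this is FALSE (a lie) because Olivia is a knave and Leo is a knight.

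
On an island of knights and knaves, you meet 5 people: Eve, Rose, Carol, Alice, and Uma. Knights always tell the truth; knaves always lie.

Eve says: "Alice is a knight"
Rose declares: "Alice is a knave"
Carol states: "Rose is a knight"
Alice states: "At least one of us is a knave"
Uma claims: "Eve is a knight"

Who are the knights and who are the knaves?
Eve is a knight.
Rose is a knave.
Carol is a knave.
Alice is a knight.
Uma is a knight.

Verification:
- Eve (knight) says "Alice is a knight" - this is TRUE because Alice is a knight.
- Rose (knave) says "Alice is a knave" - this is FALSE (a lie) because Alice is a knight.
- Carol (knave) says "Rose is a knight" - this is FALSE (a lie) because Rose is a knave.
- Alice (knight) says "At least one of us is a knave" - this is TRUE because Rose and Carol are knaves.
- Uma (knight) says "Eve is a knight" - this is TRUE because Eve is a knight.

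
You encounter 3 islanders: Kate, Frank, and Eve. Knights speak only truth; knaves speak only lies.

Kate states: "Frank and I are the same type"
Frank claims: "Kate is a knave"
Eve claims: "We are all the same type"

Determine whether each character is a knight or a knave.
Kate is a knave.
Frank is a knight.
Eve is a knave.

Verification:
- Kate (knave) says "Frank and I are the same type" - this is FALSE (a lie) because Kate is a knave and Frank is a knight.
- Frank (knight) says "Kate is a knave" - this is TRUE because Kate is a knave.
- Eve (knave) says "We are all the same type" - this is FALSE (a lie) because Frank is a knight and Kate and Eve are knaves.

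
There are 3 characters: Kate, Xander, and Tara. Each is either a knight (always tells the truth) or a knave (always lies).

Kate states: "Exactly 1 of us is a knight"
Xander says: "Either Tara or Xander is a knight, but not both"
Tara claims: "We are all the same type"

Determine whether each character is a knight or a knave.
Kate is a knight.
Xander is a knave.
Tara is a knave.

Verification:
- Kate (knight) says "Exactly 1 of us is a knight" - this is TRUE because there are 1 knights.
- Xander (knave) says "Either Tara or Xander is a knight, but not both" - this is FALSE (a lie) because Tara is a knave and Xander is a knave.
- Tara (knave) says "We are all the same type" - this is FALSE (a lie) because Kate is a knight and Xander and Tara are knaves.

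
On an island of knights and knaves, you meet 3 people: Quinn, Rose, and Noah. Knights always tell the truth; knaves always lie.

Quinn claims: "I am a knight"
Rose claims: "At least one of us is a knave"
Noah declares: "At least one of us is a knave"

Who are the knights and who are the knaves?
Quinn is a knave.
Rose is a knight.
Noah is a knight.

Verification:
- Quinn (knave) says "I am a knight" - this is FALSE (a lie) because Quinn is a knave.
- Rose (knight) says "At least one of us is a knave" - this is TRUE because Quinn is a knave.
- Noah (knight) says "At least one of us is a knave" - this is TRUE because Quinn is a knave.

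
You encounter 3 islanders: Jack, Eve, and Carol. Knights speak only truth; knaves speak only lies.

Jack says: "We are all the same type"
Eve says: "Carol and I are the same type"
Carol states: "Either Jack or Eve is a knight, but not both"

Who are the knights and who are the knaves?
Jack is a knave.
Eve is a knight.
Carol is a knight.

Verification:
- Jack (knave) says "We are all the same type" - this is FALSE (a lie) because Eve and Carol are knights and Jack is a knave.
- Eve (knight) says "Carol and I are the same type" - this is TRUE because Eve is a knight and Carol is a knight.
- Carol (knight) says "Either Jack or Eve is a knight, but not both" - this is TRUE because Jack is a knave and Eve is a knight.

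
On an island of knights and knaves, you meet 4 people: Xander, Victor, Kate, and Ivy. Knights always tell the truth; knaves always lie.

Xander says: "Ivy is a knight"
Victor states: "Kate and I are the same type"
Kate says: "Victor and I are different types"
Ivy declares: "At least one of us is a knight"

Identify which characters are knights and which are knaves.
Xander is a knight.
Victor is a knave.
Kate is a knight.
Ivy is a knight.

Verification:
- Xander (knight) says "Ivy is a knight" - this is TRUE because Ivy is a knight.
- Victor (knave) says "Kate and I are the same type" - this is FALSE (a lie) because Victor is a knave and Kate is a knight.
- Kate (knight) says "Victor and I are different types" - this is TRUE because Kate is a knight and Victor is a knave.
- Ivy (knight) says "At least one of us is a knight" - this is TRUE because Xander, Kate, and Ivy are knights.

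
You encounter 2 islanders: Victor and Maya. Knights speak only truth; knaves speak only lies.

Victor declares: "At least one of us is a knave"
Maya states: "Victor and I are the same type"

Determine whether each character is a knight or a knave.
Victor is a knight.
Maya is a knave.

Verification:
- Victor (knight) says "At least one of us is a knave" - this is TRUE because Maya is a knave.
- Maya (knave) says "Victor and I are the same type" - this is FALSE (a lie) because Maya is a knave and Victor is a knight.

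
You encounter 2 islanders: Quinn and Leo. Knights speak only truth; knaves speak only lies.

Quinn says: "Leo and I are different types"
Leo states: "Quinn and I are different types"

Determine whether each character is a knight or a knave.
Quinn is a knave.
Leo is a knave.

Verification:
- Quinn (knave) says "Leo and I are different types" - this is FALSE (a lie) because Quinn is a knave and Leo is a knave.
- Leo (knave) says "Quinn and I are different types" - this is FALSE (a lie) because Leo is a knave and Quinn is a knave.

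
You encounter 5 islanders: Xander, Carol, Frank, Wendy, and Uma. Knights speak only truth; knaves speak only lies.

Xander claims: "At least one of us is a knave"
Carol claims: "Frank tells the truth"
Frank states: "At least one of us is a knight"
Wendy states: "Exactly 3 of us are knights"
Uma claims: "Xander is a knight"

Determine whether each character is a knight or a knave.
Xander is a knight.
Carol is a knight.
Frank is a knight.
Wendy is a knave.
Uma is a knight.

Verification:
- Xander (knight) says "At least one of us is a knave" - this is TRUE because Wendy is a knave.
- Carol (knight) says "Frank tells the truth" - this is TRUE because Frank is a knight.
- Frank (knight) says "At least one of us is a knight" - this is TRUE because Xander, Carol, Frank, and Uma are knights.
- Wendy (knave) says "Exactly 3 of us are knights" - this is FALSE (a lie) because there are 4 knights.
- Uma (knight) says "Xander is a knight" - this is TRUE because Xander is a knight.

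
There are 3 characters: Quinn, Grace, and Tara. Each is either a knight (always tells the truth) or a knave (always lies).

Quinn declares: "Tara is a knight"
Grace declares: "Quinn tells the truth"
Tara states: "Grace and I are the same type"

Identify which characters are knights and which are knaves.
Quinn is a knight.
Grace is a knight.
Tara is a knight.

Verification:
- Quinn (knight) says "Tara is a knight" - this is TRUE because Tara is a knight.
- Grace (knight) says "Quinn tells the truth" - this is TRUE because Quinn is a knight.
- Tara (knight) says "Grace and I are the same type" - this is TRUE because Tara is a knight and Grace is a knight.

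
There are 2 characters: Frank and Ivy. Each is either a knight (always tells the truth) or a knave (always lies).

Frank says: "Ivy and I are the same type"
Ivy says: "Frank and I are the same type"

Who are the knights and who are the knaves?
Frank is a knight.
Ivy is a knight.

Verification:
- Frank (knight) says "Ivy and I are the same type" - this is TRUE because Frank is a knight and Ivy is a knight.
- Ivy (knight) says "Frank and I are the same type" - this is TRUE because Ivy is a knight and Frank is a knight.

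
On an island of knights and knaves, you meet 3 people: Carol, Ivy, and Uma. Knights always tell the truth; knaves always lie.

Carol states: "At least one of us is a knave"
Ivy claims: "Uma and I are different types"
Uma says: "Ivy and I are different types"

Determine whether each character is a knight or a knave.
Carol is a knight.
Ivy is a knave.
Uma is a knave.

Verification:
- Carol (knight) says "At least one of us is a knave" - this is TRUE because Ivy and Uma are knaves.
- Ivy (knave) says "Uma and I are different types" - this is FALSE (a lie) because Ivy is a knave and Uma is a knave.
- Uma (knave) says "Ivy and I are different types" - this is FALSE (a lie) because Uma is a knave and Ivy is a knave.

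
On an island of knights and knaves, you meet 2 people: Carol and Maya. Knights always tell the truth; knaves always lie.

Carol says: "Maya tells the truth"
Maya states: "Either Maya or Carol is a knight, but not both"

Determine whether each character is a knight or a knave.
Carol is a knave.
Maya is a knave.

Verification:
- Carol (knave) says "Maya tells the truth" - this is FALSE (a lie) because Maya is a knave.
- Maya (knave) says "Either Maya or Carol is a knight, but not both" - this is FALSE (a lie) because Maya is a knave and Carol is a knave.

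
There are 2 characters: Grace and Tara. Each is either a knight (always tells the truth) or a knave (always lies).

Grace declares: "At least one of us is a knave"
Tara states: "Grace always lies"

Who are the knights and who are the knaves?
Grace is a knight.
Tara is a knave.

Verification:
- Grace (knight) says "At least one of us is a knave" - this is TRUE because Tara is a knave.
- Tara (knave) says "Grace always lies" - this is FALSE (a lie) because Grace is a knight.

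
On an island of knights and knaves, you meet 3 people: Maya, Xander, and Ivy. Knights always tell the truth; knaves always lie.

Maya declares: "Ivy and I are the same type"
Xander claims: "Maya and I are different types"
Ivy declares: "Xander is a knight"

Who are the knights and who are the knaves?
Maya is a knave.
Xander is a knight.
Ivy is a knight.

Verification:
- Maya (knave) says "Ivy and I are the same type" - this is FALSE (a lie) because Maya is a knave and Ivy is a knight.
- Xander (knight) says "Maya and I are different types" - this is TRUE because Xander is a knight and Maya is a knave.
- Ivy (knight) says "Xander is a knight" - this is TRUE because Xander is a knight.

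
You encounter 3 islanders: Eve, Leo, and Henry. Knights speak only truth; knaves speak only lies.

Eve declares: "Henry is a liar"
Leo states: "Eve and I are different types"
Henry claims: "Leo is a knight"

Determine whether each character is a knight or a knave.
Eve is a knave.
Leo is a knight.
Henry is a knight.

Verification:
- Eve (knave) says "Henry is a liar" - this is FALSE (a lie) because Henry is a knight.
- Leo (knight) says "Eve and I are different types" - this is TRUE because Leo is a knight and Eve is a knave.
- Henry (knight) says "Leo is a knight" - this is TRUE because Leo is a knight.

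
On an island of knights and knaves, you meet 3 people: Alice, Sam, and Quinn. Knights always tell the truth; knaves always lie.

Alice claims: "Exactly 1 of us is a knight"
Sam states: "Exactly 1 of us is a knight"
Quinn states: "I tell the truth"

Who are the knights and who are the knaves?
Alice is a knave.
Sam is a knave.
Quinn is a knave.

Verification:
- Alice (knave) says "Exactly 1 of us is a knight" - this is FALSE (a lie) because there are 0 knights.
- Sam (knave) says "Exactly 1 of us is a knight" - this is FALSE (a lie) because there are 0 knights.
- Quinn (knave) says "I tell the truth" - this is FALSE (a lie) because Quinn is a knave.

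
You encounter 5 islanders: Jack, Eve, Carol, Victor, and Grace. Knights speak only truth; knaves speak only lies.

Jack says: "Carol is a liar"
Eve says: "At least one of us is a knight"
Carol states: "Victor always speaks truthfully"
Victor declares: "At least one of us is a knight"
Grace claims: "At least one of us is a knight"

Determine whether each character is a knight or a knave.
Jack is a knave.
Eve is a knight.
Carol is a knight.
Victor is a knight.
Grace is a knight.

Verification:
- Jack (knave) says "Carol is a liar" - this is FALSE (a lie) because Carol is a knight.
- Eve (knight) says "At least one of us is a knight" - this is TRUE because Eve, Carol, Victor, and Grace are knights.
- Carol (knight) says "Victor always speaks truthfully" - this is TRUE because Victor is a knight.
- Victor (knight) says "At least one of us is a knight" - this is TRUE because Eve, Carol, Victor, and Grace are knights.
- Grace (knight) says "At least one of us is a knight" - this is TRUE because Eve, Carol, Victor, and Grace are knights.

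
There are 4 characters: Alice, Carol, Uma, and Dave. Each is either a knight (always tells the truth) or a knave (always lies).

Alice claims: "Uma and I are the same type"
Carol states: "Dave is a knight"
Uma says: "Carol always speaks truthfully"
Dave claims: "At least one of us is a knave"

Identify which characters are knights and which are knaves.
Alice is a knave.
Carol is a knight.
Uma is a knight.
Dave is a knight.

Verification:
- Alice (knave) says "Uma and I are the same type" - this is FALSE (a lie) because Alice is a knave and Uma is a knight.
- Carol (knight) says "Dave is a knight" - this is TRUE because Dave is a knight.
- Uma (knight) says "Carol always speaks truthfully" - this is TRUE because Carol is a knight.
- Dave (knight) says "At least one of us is a knave" - this is TRUE because Alice is a knave.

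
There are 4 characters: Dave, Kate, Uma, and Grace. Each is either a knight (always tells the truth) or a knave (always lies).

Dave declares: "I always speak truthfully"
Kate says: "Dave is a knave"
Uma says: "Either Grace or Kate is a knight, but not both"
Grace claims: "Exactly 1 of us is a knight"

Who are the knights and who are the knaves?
Dave is a knave.
Kate is a knight.
Uma is a knight.
Grace is a knave.

Verification:
- Dave (knave) says "I always speak truthfully" - this is FALSE (a lie) because Dave is a knave.
- Kate (knight) says "Dave is a knave" - this is TRUE because Dave is a knave.
- Uma (knight) says "Either Grace or Kate is a knight, but not both" - this is TRUE because Grace is a knave and Kate is a knight.
- Grace (knave) says "Exactly 1 of us is a knight" - this is FALSE (a lie) because there are 2 knights.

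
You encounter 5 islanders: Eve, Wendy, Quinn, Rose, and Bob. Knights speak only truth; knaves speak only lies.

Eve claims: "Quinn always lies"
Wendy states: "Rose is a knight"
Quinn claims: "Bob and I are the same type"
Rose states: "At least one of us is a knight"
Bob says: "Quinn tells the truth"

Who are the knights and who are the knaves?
Eve is a knave.
Wendy is a knight.
Quinn is a knight.
Rose is a knight.
Bob is a knight.

Verification:
- Eve (knave) says "Quinn always lies" - this is FALSE (a lie) because Quinn is a knight.
- Wendy (knight) says "Rose is a knight" - this is TRUE because Rose is a knight.
- Quinn (knight) says "Bob and I are the same type" - this is TRUE because Quinn is a knight and Bob is a knight.
- Rose (knight) says "At least one of us is a knight" - this is TRUE because Wendy, Quinn, Rose, and Bob are knights.
- Bob (knight) says "Quinn tells the truth" - this is TRUE because Quinn is a knight.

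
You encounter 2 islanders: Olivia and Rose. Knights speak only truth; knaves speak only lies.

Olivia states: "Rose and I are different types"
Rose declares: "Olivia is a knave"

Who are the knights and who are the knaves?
Olivia is a knight.
Rose is a knave.

Verification:
- Olivia (knight) says "Rose and I are different types" - this is TRUE because Olivia is a knight and Rose is a knave.
- Rose (knave) says "Olivia is a knave" - this is FALSE (a lie) because Olivia is a knight.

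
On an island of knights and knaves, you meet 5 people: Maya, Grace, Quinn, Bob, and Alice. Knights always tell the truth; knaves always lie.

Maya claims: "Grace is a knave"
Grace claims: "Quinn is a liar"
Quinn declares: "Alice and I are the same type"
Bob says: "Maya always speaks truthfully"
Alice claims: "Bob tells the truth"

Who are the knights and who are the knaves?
Maya is a knight.
Grace is a knave.
Quinn is a knight.
Bob is a knight.
Alice is a knight.

Verification:
- Maya (knight) says "Grace is a knave" - this is TRUE because Grace is a knave.
- Grace (knave) says "Quinn is a liar" - this is FALSE (a lie) because Quinn is a knight.
- Quinn (knight) says "Alice and I are the same type" - this is TRUE because Quinn is a knight and Alice is a knight.
- Bob (knight) says "Maya always speaks truthfully" - this is TRUE because Maya is a knight.
- Alice (knight) says "Bob tells the truth" - this is TRUE because Bob is a knight.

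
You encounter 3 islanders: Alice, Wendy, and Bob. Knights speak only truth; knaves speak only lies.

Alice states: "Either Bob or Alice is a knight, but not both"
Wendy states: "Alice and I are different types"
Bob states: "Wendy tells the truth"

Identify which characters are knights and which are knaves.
Alice is a knave.
Wendy is a knave.
Bob is a knave.

Verification:
- Alice (knave) says "Either Bob or Alice is a knight, but not both" - this is FALSE (a lie) because Bob is a knave and Alice is a knave.
- Wendy (knave) says "Alice and I are different types" - this is FALSE (a lie) because Wendy is a knave and Alice is a knave.
- Bob (knave) says "Wendy tells the truth" - this is FALSE (a lie) because Wendy is a knave.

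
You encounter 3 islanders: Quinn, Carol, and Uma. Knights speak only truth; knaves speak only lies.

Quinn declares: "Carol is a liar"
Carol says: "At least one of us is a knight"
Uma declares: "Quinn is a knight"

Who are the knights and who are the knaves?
Quinn is a knave.
Carol is a knight.
Uma is a knave.

Verification:
- Quinn (knave) says "Carol is a liar" - this is FALSE (a lie) because Carol is a knight.
- Carol (knight) says "At least one of us is a knight" - this is TRUE because Carol is a knight.
- Uma (knave) says "Quinn is a knight" - this is FALSE (a lie) because Quinn is a knave.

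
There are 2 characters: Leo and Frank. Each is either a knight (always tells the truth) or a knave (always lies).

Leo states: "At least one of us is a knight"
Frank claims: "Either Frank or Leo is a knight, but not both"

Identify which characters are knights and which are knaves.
Leo is a knave.
Frank is a knave.

Verification:
- Leo (knave) says "At least one of us is a knight" - this is FALSE (a lie) because no one is a knight.
- Frank (knave) says "Either Frank or Leo is a knight, but not both" - this is FALSE (a lie) because Frank is a knave and Leo is a knave.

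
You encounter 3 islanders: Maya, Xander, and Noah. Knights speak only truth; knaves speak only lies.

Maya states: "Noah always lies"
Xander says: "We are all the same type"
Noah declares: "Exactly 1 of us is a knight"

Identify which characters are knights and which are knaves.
Maya is a knave.
Xander is a knave.
Noah is a knight.

Verification:
- Maya (knave) says "Noah always lies" - this is FALSE (a lie) because Noah is a knight.
- Xander (knave) says "We are all the same type" - this is FALSE (a lie) because Noah is a knight and Maya and Xander are knaves.
- Noah (knight) says "Exactly 1 of us is a knight" - this is TRUE because there are 1 knights.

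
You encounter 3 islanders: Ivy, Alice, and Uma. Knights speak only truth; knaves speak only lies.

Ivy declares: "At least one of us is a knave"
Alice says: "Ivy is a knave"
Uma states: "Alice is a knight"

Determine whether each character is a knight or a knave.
Ivy is a knight.
Alice is a knave.
Uma is a knave.

Verification:
- Ivy (knight) says "At least one of us is a knave" - this is TRUE because Alice and Uma are knaves.
- Alice (knave) says "Ivy is a knave" - this is FALSE (a lie) because Ivy is a knight.
- Uma (knave) says "Alice is a knight" - this is FALSE (a lie) because Alice is a knave.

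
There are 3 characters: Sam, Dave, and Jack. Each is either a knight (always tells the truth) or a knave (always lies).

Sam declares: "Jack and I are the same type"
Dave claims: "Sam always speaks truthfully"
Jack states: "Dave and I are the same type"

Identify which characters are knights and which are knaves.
Sam is a knight.
Dave is a knight.
Jack is a knight.

Verification:
- Sam (knight) says "Jack and I are the same type" - this is TRUE because Sam is a knight and Jack is a knight.
- Dave (knight) says "Sam always speaks truthfully" - this is TRUE because Sam is a knight.
- Jack (knight) says "Dave and I are the same type" - this is TRUE because Jack is a knight and Dave is a knight.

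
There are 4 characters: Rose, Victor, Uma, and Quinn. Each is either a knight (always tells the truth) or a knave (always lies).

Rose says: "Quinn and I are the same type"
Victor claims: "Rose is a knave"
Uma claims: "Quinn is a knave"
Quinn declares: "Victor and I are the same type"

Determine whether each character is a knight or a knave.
Rose is a knave.
Victor is a knight.
Uma is a knave.
Quinn is a knight.

Verification:
- Rose (knave) says "Quinn and I are the same type" - this is FALSE (a lie) because Rose is a knave and Quinn is a knight.
- Victor (knight) says "Rose is a knave" - this is TRUE because Rose is a knave.
- Uma (knave) says "Quinn is a knave" - this is FALSE (a lie) because Quinn is a knight.
- Quinn (knight) says "Victor and I are the same type" - this is TRUE because Quinn is a knight and Victor is a knight.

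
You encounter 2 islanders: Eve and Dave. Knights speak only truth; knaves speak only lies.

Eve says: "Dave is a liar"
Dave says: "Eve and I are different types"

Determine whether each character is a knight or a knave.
Eve is a knave.
Dave is a knight.

Verification:
- Eve (knave) says "Dave is a liar" - this is FALSE (a lie) because Dave is a knight.
- Dave (knight) says "Eve and I are different types" - this is TRUE because Dave is a knight and Eve is a knave.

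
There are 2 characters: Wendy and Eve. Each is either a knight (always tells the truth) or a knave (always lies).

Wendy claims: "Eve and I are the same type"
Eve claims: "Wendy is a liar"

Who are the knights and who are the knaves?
Wendy is a knave.
Eve is a knight.

Verification:
- Wendy (knave) says "Eve and I are the same type" - this is FALSE (a lie) because Wendy is a knave and Eve is a knight.
- Eve (knight) says "Wendy is a liar" - this is TRUE because Wendy is a knave.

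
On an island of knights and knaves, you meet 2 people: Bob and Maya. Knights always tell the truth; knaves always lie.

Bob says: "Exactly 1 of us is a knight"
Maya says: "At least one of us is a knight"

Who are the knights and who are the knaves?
Bob is a knave.
Maya is a knave.

Verification:
- Bob (knave) says "Exactly 1 of us is a knight" - this is FALSE (a lie) because there are 0 knights.
- Maya (knave) says "At least one of us is a knight" - this is FALSE (a lie) because no one is a knight.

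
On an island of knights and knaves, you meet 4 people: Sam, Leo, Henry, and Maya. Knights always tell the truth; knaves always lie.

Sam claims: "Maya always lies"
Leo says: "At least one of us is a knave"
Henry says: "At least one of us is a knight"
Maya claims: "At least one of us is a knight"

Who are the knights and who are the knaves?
Sam is a knave.
Leo is a knight.
Henry is a knight.
Maya is a knight.

Verification:
- Sam (knave) says "Maya always lies" - this is FALSE (a lie) because Maya is a knight.
- Leo (knight) says "At least one of us is a knave" - this is TRUE because Sam is a knave.
- Henry (knight) says "At least one of us is a knight" - this is TRUE because Leo, Henry, and Maya are knights.
- Maya (knight) says "At least one of us is a knight" - this is TRUE because Leo, Henry, and Maya are knights.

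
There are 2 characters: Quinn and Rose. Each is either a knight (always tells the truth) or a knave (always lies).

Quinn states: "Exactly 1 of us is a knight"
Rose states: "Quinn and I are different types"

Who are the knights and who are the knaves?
Quinn is a knave.
Rose is a knave.

Verification:
- Quinn (knave) says "Exactly 1 of us is a knight" - this is FALSE (a lie) because there are 0 knights.
- Rose (knave) says "Quinn and I are different types" - this is FALSE (a lie) because Rose is a knave and Quinn is a knave.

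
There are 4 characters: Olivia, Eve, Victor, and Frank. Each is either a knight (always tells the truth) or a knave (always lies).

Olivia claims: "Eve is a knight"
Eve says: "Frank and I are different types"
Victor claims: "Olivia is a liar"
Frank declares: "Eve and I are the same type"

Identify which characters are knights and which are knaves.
Olivia is a knight.
Eve is a knight.
Victor is a knave.
Frank is a knave.

Verification:
- Olivia (knight) says "Eve is a knight" - this is TRUE because Eve is a knight.
- Eve (knight) says "Frank and I are different types" - this is TRUE because Eve is a knight and Frank is a knave.
- Victor (knave) says "Olivia is a liar" - this is FALSE (a lie) because Olivia is a knight.
- Frank (knave) says "Eve and I are the same type" - this is FALSE (a lie) because Frank is a knave and Eve is a knight.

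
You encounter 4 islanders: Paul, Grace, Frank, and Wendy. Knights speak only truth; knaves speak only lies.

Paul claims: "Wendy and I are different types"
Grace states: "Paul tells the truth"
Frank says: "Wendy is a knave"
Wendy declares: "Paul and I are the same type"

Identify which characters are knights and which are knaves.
Paul is a knight.
Grace is a knight.
Frank is a knight.
Wendy is a knave.

Verification:
- Paul (knight) says "Wendy and I are different types" - this is TRUE because Paul is a knight and Wendy is a knave.
- Grace (knight) says "Paul tells the truth" - this is TRUE because Paul is a knight.
- Frank (knight) says "Wendy is a knave" - this is TRUE because Wendy is a knave.
- Wendy (knave) says "Paul and I are the same type" - this is FALSE (a lie) because Wendy is a knave and Paul is a knight.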